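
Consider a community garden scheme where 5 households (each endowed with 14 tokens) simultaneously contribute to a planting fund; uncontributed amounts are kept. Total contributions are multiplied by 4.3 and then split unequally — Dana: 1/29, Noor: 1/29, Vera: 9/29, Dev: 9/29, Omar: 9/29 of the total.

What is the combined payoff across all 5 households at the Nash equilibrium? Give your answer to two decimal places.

208.60 tokens

A player with share s gets back 4.3·s per unit contributed, so full contribution is dominant for anyone with s > 1/4.3 = 0.2326 and zero contribution is dominant for anyone below.
Vera, Dev and Omar are above the threshold, contributing 14 each; the remaining 2 contribute 0. Total contributed: 42.
The planting fund pays out 4.3 × 42 = 180.60 in total (split across the unequal shares, but the aggregate is all that matters for the group sum).
The 2 free-riders keep 14 each, adding 28. Group total = 28 + 180.60 = 208.60.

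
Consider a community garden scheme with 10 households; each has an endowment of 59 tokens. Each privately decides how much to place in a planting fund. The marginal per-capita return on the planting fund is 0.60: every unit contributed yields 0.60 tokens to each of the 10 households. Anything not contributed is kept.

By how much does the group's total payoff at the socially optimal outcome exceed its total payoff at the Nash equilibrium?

The private return per contributed unit is 0.60 < 1, so contributing 0 is dominant for every player. At the Nash equilibrium everyone keeps their 59, and the group total is 10 × 59 = 590.
Each contributed unit returns 6.000 to the group as a whole (0.60 to each of 10 players), which exceeds 1, so the social optimum is full contribution: group total = 6.000 × 590 = 3540.00.
Efficiency loss = 3540.00 − 590 = 2950.00.

2950.00 tokens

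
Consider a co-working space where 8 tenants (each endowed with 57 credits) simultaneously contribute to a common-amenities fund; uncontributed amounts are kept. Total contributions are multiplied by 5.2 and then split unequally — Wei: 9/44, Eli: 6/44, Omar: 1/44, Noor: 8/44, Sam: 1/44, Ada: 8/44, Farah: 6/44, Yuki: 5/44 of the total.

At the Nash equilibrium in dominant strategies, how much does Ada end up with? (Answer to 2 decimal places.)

A player with share s gets back 5.2·s per unit contributed, so full contribution is dominant for anyone with s > 1/5.2 = 0.1923 and zero contribution is dominant for anyone below.
Wei alone (share 9/44) is above the threshold, contributing 57; the remaining 7 contribute 0. Total contributed: 57.
Ada keeps 57 and receives 5.2 × 57 × 8/44 = 53.89 from the common-amenities fund, for a payoff of 110.89.

110.89 credits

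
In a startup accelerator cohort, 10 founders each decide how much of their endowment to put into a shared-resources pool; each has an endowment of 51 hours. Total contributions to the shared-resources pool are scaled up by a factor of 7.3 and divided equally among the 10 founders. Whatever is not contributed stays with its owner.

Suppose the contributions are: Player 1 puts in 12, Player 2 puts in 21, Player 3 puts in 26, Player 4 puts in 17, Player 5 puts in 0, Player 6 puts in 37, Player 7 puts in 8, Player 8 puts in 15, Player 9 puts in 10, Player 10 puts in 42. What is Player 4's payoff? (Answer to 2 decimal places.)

Total contributed: 12 + 21 + 26 + 17 + 0 + 37 + 8 + 15 + 10 + 42 = 188.
Each receives 7.3 × 188 / 10 = 137.24 from the shared-resources pool.
Player 4 keeps 51 − 17 = 34, so Player 4's payoff is 34 + 137.24 = 171.24.

171.24 hours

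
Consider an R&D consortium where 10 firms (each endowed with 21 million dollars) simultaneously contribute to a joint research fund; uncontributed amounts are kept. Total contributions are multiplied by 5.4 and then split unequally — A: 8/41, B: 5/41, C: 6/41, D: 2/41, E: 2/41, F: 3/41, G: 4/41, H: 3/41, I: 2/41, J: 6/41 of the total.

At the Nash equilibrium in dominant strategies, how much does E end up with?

26.53 million dollars

A player with share s gets back 5.4·s per unit contributed, so full contribution is dominant for anyone with s > 1/5.4 = 0.1852 and zero contribution is dominant for anyone below.
The only share above 0.1852 is A's 8/41, contributing 21; the remaining 9 contribute 0. Total contributed: 21.
E keeps 21 and receives 5.4 × 21 × 2/41 = 5.53 from the joint research fund, for a payoff of 26.53.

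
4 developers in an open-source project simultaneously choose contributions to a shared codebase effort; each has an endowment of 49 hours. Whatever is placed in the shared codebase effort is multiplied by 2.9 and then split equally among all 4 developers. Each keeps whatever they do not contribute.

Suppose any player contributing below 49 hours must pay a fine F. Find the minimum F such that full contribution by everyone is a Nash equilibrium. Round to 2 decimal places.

13.48 hours

Given the others contribute fully, the best deviation is to contribute 0 (any partial contribution still incurs the fine and gives up units whose private return 0.7250 is below 1).
Deviating from 49 to 0 saves 49 hours but forfeits the deviator's share of the drop in the shared codebase effort: 2.9/4 × 49 = 35.52.
So the deviation gain is 49 − 35.52 = 13.48, and the fine must be at least 13.48 hours to wipe it out.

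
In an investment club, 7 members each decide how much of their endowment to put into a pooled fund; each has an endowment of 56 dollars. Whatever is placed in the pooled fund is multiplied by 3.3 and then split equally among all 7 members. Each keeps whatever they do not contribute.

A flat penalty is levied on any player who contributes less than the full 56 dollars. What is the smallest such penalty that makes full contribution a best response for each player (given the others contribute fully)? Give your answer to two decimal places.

Given the others contribute fully, the best deviation is to contribute 0 (any partial contribution still incurs the fine and gives up units whose private return 0.4714 is below 1).
Deviating from 56 to 0 saves 56 dollars but forfeits the deviator's share of the drop in the pooled fund: 3.3/7 × 56 = 26.40.
So the deviation gain is 56 − 26.40 = 29.60, and the fine must be at least 29.60 dollars to wipe it out.

29.60 dollars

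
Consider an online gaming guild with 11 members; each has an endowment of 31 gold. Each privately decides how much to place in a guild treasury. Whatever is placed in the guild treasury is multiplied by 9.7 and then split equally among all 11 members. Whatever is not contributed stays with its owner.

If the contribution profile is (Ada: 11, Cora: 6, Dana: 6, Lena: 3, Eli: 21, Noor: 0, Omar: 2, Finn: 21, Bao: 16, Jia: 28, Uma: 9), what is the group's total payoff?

Total contributed: 11 + 6 + 6 + 3 + 21 + 0 + 2 + 21 + 16 + 28 + 9 = 123; total kept: 11 × 31 − 123 = 218.
The guild treasury pays out 9.7 × 123 = 1193.10 in aggregate.
Group total = 218 + 1193.10 = 1411.10.

1411.10 gold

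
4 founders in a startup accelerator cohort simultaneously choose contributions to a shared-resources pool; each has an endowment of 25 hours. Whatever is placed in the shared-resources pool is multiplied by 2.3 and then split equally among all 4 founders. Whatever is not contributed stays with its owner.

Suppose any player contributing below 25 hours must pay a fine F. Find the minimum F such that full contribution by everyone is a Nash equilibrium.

Given the others contribute fully, the best deviation is to contribute 0 (any partial contribution still incurs the fine and gives up units whose private return 0.5750 is below 1).
Deviating from 25 to 0 saves 25 hours but forfeits the deviator's share of the drop in the shared-resources pool: 2.3/4 × 25 = 14.37.
So the deviation gain is 25 − 14.37 = 10.63, and the fine must be at least 10.63 hours to wipe it out.

10.63 hours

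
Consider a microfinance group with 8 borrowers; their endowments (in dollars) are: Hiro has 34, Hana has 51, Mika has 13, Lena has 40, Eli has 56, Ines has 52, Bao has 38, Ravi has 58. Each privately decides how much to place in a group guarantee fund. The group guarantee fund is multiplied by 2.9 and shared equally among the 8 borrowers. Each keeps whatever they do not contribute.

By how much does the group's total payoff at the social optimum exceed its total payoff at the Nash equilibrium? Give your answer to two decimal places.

649.80 dollars

The private return per contributed unit is 2.9/8 = 0.3625 < 1 for every player regardless of endowment, so the Nash equilibrium is zero contribution and the group total is Σ E_j = 34 + 51 + 13 + 40 + 56 + 52 + 38 + 58 = 342.
Each contributed unit returns 2.900 to the group, so the social optimum is full contribution by everyone: group total = 2.900 × 342 = 991.80.
Efficiency loss = (2.900 − 1) × 342 = 649.80.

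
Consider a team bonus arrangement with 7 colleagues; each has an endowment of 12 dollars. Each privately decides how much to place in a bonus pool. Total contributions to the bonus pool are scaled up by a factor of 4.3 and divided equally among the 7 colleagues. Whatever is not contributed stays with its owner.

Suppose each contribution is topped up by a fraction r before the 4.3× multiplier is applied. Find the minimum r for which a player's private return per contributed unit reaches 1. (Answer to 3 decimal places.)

With matching at rate r, one contributed unit becomes (1 + r) in the bonus pool and returns 4.3 × (1 + r) / 7 to the contributor.
Setting this equal to 1: 1 + r = 7/4.3 = 1.6279.
So the minimum matching rate is r = 1.6279 − 1 = 0.628.

0.628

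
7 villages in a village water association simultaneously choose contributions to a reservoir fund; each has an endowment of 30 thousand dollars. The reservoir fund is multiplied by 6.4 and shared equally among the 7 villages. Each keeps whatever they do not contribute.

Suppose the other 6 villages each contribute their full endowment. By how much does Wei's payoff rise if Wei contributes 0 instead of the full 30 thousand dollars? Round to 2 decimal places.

Switching from a contribution of 30 to 0 lets Wei keep an extra 30 thousand dollars, but lowers the reservoir fund by 30, which costs Wei their own share of that drop: 6.4/7 × 30 = 27.43.
Net gain = 30 − 27.43 = 2.57. The private return per contributed unit (0.9143) is below 1, so free-riding is indeed the best response regardless of what the others do.

2.57 thousand dollars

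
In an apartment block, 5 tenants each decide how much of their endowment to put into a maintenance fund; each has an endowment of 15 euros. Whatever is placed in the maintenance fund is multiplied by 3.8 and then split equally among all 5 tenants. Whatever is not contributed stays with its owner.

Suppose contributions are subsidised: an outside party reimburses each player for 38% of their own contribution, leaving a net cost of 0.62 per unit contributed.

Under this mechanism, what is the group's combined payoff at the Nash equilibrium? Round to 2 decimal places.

With the mechanism, a contributed unit returns (3.8/5) / 0.62 = 1.2258 per unit of net cost to the contributor — now above 1 — so contributing fully is weakly dominant for every player.
At the Nash equilibrium everyone contributes 15. Group total payoff = 5 × (15 × 0.38 + 3.8 × 15) = 313.50.

313.50 euros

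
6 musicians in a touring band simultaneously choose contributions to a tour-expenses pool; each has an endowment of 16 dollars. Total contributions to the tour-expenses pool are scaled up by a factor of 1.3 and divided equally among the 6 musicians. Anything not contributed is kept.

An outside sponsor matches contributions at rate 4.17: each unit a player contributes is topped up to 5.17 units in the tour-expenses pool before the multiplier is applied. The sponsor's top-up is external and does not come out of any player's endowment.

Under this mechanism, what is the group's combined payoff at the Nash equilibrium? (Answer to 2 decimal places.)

645.22 dollars

The effective private return per unit is now 1.3 × 5.17 / 6 = 1.1202 > 1, so every player's dominant strategy flips to full contribution.
At the Nash equilibrium everyone contributes 16. Group total payoff = 1.3 × 5.17 × 96 = 645.22.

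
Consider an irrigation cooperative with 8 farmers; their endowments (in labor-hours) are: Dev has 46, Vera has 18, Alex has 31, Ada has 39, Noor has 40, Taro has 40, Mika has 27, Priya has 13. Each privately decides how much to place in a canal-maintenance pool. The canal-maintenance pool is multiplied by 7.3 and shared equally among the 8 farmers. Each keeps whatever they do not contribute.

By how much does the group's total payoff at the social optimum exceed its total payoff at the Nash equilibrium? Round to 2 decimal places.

1600.20 labor-hours

The private return per contributed unit is 7.3/8 = 0.9125 < 1 for every player regardless of endowment, so the Nash equilibrium is zero contribution and the group total is Σ E_j = 46 + 18 + 31 + 39 + 40 + 40 + 27 + 13 = 254.
Each contributed unit returns 7.300 to the group, so the social optimum is full contribution by everyone: group total = 7.300 × 254 = 1854.20.
Efficiency loss = (7.300 − 1) × 254 = 1600.20.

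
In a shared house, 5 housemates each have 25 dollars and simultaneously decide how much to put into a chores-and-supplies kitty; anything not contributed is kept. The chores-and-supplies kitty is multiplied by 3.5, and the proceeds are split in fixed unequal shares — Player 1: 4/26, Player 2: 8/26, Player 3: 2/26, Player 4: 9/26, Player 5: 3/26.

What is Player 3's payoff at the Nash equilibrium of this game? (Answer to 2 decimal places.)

Player j's private return per contributed unit is 3.5 × (j's share). Contributing is weakly dominant for j when that share is at least 1/3.5 = 0.2857, and contributing 0 is dominant otherwise.
Player 2 and Player 4 are above the threshold, contributing 25 each; the remaining 3 contribute 0. Total contributed: 50.
Player 3 keeps 25 and receives 3.5 × 50 × 2/26 = 13.46 from the chores-and-supplies kitty, for a payoff of 38.46.

38.46 dollars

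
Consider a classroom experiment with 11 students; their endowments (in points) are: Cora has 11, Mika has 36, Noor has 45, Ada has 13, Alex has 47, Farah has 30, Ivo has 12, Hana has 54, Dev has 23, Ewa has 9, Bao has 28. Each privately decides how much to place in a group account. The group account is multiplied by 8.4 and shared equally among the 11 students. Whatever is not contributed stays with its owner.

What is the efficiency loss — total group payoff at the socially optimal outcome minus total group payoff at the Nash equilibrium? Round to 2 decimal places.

2279.20 points

The private return per contributed unit is 8.4/11 = 0.7636 < 1 for every player regardless of endowment, so the Nash equilibrium is zero contribution and the group total is Σ E_j = 11 + 36 + 45 + 13 + 47 + 30 + 12 + 54 + 23 + 9 + 28 = 308.
Each contributed unit returns 8.400 to the group, so the social optimum is full contribution by everyone: group total = 8.400 × 308 = 2587.20.
Efficiency loss = (8.400 − 1) × 308 = 2279.20.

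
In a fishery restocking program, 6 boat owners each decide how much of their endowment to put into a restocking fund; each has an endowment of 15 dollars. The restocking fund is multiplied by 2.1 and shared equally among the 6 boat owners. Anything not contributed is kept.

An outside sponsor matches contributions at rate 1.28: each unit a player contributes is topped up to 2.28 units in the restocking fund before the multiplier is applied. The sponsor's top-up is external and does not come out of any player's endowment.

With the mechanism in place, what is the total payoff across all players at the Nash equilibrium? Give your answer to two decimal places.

With the mechanism, a contributed unit returns 2.1 × 2.28 / 6 = 0.7980 per unit of net cost — still below 1 — so contributing 0 remains dominant for every player.
Everyone keeps their endowment and the group total is 6 × 15 = 90.

90.00 dollars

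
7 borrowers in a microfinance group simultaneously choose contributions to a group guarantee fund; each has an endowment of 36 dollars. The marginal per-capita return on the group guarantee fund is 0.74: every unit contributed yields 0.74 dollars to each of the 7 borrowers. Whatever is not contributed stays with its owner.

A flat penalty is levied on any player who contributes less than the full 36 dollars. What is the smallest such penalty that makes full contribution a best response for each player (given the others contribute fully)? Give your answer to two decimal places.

Given the others contribute fully, the best deviation is to contribute 0 (any partial contribution still incurs the fine and gives up units whose private return 0.74 is below 1).
Deviating from 36 to 0 saves 36 dollars but forfeits the deviator's share of the drop in the group guarantee fund: 0.74 × 36 = 26.64.
So the deviation gain is 36 − 26.64 = 9.36, and the fine must be at least 9.36 dollars to wipe it out.

9.36 dollars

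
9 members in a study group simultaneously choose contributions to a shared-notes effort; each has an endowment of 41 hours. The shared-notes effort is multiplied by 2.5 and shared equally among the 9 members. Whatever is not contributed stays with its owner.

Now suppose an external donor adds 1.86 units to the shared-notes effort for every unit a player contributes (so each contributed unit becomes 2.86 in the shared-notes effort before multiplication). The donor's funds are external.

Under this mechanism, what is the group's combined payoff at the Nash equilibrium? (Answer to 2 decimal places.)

369.00 hours

With the mechanism, a contributed unit returns 2.5 × 2.86 / 9 = 0.7944 per unit of net cost — still below 1 — so contributing 0 remains dominant for every player.
Everyone keeps their endowment and the group total is 9 × 41 = 369.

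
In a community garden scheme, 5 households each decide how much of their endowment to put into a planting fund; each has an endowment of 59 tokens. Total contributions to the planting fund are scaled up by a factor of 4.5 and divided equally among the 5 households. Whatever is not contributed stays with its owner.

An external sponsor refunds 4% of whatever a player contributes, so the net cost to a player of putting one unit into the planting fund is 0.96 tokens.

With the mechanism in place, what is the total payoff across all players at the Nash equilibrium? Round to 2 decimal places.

The effective private return is (4.5/5) / 0.96 = 0.9375, which is still under 1, so the mechanism doesn't change anyone's dominant strategy: zero contribution.
At the Nash equilibrium no one contributes; group total payoff = 5 × 59 = 295.

295.00 tokens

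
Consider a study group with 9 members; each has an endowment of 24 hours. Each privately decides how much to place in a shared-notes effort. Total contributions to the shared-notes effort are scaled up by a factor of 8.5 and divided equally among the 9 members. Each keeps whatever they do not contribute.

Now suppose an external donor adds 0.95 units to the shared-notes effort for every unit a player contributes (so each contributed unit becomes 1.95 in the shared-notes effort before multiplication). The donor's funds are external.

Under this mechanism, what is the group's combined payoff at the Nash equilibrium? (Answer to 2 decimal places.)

With the mechanism, a contributed unit returns 8.5 × 1.95 / 9 = 1.8417 per unit of net cost to the contributor — now above 1 — so contributing fully is weakly dominant for every player.
So the Nash equilibrium is full contribution by all 9; the group earns 8.5 × 1.95 × 216 = 3580.20.

3580.20 hours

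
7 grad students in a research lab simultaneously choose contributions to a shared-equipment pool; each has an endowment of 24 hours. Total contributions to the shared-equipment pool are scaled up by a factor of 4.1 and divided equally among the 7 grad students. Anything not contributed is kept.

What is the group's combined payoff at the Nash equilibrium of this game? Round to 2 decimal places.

168.00 hours

Each contributed unit returns 4.1/7 = 0.5857 to its contributor — below 1 — so contributing 0 is dominant for every player. At the Nash equilibrium everyone keeps their 24, and the group total is 7 × 24 = 168.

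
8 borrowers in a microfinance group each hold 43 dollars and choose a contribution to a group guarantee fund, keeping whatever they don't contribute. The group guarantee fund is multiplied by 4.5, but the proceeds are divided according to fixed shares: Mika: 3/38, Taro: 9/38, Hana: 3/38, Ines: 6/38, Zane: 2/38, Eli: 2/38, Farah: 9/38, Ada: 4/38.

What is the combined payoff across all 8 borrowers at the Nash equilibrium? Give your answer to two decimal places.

645.00 dollars

Each unit j contributes comes back to j as 4.5 × (j's share), so j prefers to contribute only if that share exceeds 1/4.5 = 0.2222; otherwise keeping the unit dominates.
Taro and Farah clear that bar, contributing 43 each; the remaining 6 contribute 0. Total contributed: 86.
The group guarantee fund pays out 4.5 × 86 = 387.00 in total (split across the unequal shares, but the aggregate is all that matters for the group sum).
The 6 free-riders keep 43 each, adding 258. Group total = 258 + 387.00 = 645.00.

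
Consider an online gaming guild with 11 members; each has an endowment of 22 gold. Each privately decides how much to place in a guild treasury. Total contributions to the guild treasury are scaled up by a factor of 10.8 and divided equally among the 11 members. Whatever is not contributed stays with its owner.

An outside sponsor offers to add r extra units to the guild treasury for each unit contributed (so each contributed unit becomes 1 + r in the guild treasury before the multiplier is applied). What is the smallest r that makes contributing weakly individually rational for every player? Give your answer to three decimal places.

With matching at rate r, one contributed unit becomes (1 + r) in the guild treasury and returns 10.8 × (1 + r) / 11 to the contributor.
Setting this equal to 1: 1 + r = 11/10.8 = 1.0185.
So the minimum matching rate is r = 1.0185 − 1 = 0.019.

0.019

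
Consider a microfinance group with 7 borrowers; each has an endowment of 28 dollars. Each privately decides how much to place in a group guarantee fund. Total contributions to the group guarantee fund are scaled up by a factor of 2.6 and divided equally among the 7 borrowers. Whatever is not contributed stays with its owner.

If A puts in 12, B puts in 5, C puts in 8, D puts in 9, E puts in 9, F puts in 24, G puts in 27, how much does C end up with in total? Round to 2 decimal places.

Total contributed: 12 + 5 + 8 + 9 + 9 + 24 + 27 = 94.
Each receives 2.6 × 94 / 7 = 34.91 from the group guarantee fund.
C keeps 28 − 8 = 20, so C's payoff is 20 + 34.91 = 54.91.

54.91 dollars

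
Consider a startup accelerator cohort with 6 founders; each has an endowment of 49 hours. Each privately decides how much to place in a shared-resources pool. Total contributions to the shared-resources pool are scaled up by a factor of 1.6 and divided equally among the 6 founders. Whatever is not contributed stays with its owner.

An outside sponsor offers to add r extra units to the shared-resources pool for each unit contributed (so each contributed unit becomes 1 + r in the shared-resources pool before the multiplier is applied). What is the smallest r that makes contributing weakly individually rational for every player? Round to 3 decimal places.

With matching at rate r, one contributed unit becomes (1 + r) in the shared-resources pool and returns 1.6 × (1 + r) / 6 to the contributor.
Setting this equal to 1: 1 + r = 6/1.6 = 3.7500.
So the minimum matching rate is r = 3.7500 − 1 = 2.750.

2.750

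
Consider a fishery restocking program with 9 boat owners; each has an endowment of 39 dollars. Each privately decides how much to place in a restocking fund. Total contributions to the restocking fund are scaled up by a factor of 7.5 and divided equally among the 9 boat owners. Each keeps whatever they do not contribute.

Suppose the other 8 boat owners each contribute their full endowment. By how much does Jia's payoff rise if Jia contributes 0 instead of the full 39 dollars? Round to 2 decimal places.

Switching from a contribution of 39 to 0 lets Jia keep an extra 39 dollars, but lowers the restocking fund by 39, which costs Jia their own share of that drop: 7.5/9 × 39 = 32.50.
Net gain = 39 − 32.50 = 6.50. The private return per contributed unit (0.8333) is below 1, so free-riding is indeed the best response regardless of what the others do.

6.50 dollars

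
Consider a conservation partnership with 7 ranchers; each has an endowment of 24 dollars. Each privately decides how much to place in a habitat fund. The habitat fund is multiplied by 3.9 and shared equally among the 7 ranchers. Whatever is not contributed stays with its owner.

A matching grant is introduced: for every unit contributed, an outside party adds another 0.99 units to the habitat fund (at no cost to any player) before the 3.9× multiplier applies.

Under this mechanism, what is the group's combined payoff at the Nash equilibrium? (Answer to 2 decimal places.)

The effective private return per unit is now 3.9 × 1.99 / 7 = 1.1087 > 1, so every player's dominant strategy flips to full contribution.
At the Nash equilibrium everyone contributes 24. Group total payoff = 3.9 × 1.99 × 168 = 1303.85.

1303.85 dollars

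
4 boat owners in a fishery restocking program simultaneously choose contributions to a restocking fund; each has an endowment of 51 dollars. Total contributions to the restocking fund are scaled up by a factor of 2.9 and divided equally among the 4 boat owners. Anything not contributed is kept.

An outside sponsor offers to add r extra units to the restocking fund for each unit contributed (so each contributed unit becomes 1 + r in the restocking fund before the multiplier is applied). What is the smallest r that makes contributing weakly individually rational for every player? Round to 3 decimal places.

With matching at rate r, one contributed unit becomes (1 + r) in the restocking fund and returns 2.9 × (1 + r) / 4 to the contributor.
Setting this equal to 1: 1 + r = 4/2.9 = 1.3793.
So the minimum matching rate is r = 1.3793 − 1 = 0.379.

0.379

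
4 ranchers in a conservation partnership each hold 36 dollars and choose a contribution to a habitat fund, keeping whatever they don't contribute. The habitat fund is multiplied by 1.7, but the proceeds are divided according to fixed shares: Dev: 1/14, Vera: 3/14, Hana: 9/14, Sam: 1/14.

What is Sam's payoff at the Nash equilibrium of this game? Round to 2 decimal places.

40.37 dollars

A player with share s gets back 1.7·s per unit contributed, so full contribution is dominant for anyone with s > 1/1.7 = 0.5882 and zero contribution is dominant for anyone below.
Only Hana (9/14) clears that bar, contributing 36; the remaining 3 contribute 0. Total contributed: 36.
Sam keeps 36 and receives 1.7 × 36 × 1/14 = 4.37 from the habitat fund, for a payoff of 40.37.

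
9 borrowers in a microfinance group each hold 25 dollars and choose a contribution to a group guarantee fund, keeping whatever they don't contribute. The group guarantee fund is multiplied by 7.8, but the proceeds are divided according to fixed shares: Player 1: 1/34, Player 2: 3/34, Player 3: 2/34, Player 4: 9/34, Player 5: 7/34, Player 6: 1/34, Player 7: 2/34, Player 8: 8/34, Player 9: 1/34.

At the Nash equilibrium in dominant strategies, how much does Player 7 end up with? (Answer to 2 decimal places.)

Each unit j contributes comes back to j as 7.8 × (j's share), so j prefers to contribute only if that share exceeds 1/7.8 = 0.1282; otherwise keeping the unit dominates.
Player 4, Player 5 and Player 8 are above the threshold, contributing 25 each; the remaining 6 contribute 0. Total contributed: 75.
Player 7 keeps 25 and receives 7.8 × 75 × 2/34 = 34.41 from the group guarantee fund, for a payoff of 59.41.

59.41 dollars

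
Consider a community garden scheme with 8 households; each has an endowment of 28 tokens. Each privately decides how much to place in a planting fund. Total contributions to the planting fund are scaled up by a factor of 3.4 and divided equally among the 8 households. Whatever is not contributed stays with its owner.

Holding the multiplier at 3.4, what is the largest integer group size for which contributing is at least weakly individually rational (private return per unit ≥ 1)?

3

Private return per unit is 3.4/(group size), which is ≥ 1 whenever the group size is ≤ 3.4.
The largest such integer is 3.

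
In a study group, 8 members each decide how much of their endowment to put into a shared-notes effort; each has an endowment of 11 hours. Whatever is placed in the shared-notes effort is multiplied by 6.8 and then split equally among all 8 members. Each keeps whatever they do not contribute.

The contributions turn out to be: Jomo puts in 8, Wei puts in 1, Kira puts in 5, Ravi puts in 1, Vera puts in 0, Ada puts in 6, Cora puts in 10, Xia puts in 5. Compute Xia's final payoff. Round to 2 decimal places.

36.60 hours

Total contributed: 8 + 1 + 5 + 1 + 0 + 6 + 10 + 5 = 36.
Each receives 6.8 × 36 / 8 = 30.60 from the shared-notes effort.
Xia keeps 11 − 5 = 6, so Xia's payoff is 6 + 30.60 = 36.60.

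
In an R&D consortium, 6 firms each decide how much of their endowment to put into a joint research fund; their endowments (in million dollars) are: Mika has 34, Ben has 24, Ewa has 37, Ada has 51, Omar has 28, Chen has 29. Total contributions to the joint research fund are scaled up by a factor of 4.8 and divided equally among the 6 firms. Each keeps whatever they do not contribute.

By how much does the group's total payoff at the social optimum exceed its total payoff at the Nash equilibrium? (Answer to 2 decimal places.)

The private return per contributed unit is 4.8/6 = 0.8000 < 1 for every player regardless of endowment, so the Nash equilibrium is zero contribution and the group total is Σ E_j = 34 + 24 + 37 + 51 + 28 + 29 = 203.
Each contributed unit returns 4.800 to the group, so the social optimum is full contribution by everyone: group total = 4.800 × 203 = 974.40.
Efficiency loss = (4.800 − 1) × 203 = 771.40.

771.40 million dollars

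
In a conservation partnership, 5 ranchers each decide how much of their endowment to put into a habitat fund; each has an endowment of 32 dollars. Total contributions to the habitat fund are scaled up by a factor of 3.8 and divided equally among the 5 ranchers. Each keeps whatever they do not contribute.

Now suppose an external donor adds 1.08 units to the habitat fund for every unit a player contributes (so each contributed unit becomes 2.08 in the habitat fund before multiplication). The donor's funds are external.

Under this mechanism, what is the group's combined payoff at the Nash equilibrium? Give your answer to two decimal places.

With the mechanism, a contributed unit returns 3.8 × 2.08 / 5 = 1.5808 per unit of net cost to the contributor — now above 1 — so contributing fully is weakly dominant for every player.
At the Nash equilibrium everyone contributes 32. Group total payoff = 3.8 × 2.08 × 160 = 1264.64.

1264.64 dollars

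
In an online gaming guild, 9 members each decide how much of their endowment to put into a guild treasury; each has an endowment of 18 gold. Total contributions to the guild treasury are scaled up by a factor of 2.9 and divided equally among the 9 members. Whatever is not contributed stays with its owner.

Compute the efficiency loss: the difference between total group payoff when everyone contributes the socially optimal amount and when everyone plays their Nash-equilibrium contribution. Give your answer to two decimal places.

307.80 gold

Each contributed unit returns 2.9/9 = 0.3222 to its contributor — below 1 — so contributing 0 is dominant for every player. At the Nash equilibrium everyone keeps their 18, and the group total is 9 × 18 = 162.
Each contributed unit returns 2.900 to the group as a whole (0.3222 to each of 9 players), which exceeds 1, so the social optimum is full contribution: group total = 2.900 × 162 = 469.80.
Efficiency loss = 469.80 − 162 = 307.80.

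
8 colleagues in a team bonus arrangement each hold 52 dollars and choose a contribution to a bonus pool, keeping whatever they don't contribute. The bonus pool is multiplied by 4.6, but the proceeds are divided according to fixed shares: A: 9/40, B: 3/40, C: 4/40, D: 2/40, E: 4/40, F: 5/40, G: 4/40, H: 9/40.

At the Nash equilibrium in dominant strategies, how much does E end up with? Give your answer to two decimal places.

For player j, contributing a unit is worthwhile iff 4.6 × (j's share) ≥ 1, i.e. iff j's share is at least 0.2174.
A and H clear that bar, contributing 52 each; the remaining 6 contribute 0. Total contributed: 104.
E keeps 52 and receives 4.6 × 104 × 4/40 = 47.84 from the bonus pool, for a payoff of 99.84.

99.84 dollars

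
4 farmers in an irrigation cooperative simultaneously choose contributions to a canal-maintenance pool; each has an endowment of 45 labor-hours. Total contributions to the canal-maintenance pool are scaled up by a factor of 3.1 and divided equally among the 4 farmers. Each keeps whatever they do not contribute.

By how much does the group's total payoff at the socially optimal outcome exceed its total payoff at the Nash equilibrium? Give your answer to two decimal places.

378.00 labor-hours

Each contributed unit returns 3.1/4 = 0.7750 to its contributor — below 1 — so contributing 0 is dominant for every player. At the Nash equilibrium everyone keeps their 45, and the group total is 4 × 45 = 180.
Each contributed unit returns 3.100 to the group as a whole (0.7750 to each of 4 players), which exceeds 1, so the social optimum is full contribution: group total = 3.100 × 180 = 558.00.
Efficiency loss = 558.00 − 180 = 378.00.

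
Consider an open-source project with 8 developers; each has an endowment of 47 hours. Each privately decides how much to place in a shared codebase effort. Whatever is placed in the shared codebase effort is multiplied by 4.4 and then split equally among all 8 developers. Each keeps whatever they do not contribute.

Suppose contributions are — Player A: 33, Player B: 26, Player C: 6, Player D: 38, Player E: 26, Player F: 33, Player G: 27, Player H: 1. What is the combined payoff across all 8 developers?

1022.00 hours

Total contributed: 33 + 26 + 6 + 38 + 26 + 33 + 27 + 1 = 190; total kept: 8 × 47 − 190 = 186.
The shared codebase effort pays out 4.4 × 190 = 836.00 in aggregate.
Group total = 186 + 836.00 = 1022.00.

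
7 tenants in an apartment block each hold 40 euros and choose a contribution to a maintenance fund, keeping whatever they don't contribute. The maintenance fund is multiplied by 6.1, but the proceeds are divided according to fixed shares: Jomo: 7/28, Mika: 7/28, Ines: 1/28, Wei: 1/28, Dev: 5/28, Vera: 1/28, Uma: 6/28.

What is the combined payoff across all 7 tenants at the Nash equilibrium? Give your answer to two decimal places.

A player with share s gets back 6.1·s per unit contributed, so full contribution is dominant for anyone with s > 1/6.1 = 0.1639 and zero contribution is dominant for anyone below.
Jomo, Mika, Dev and Uma clear that bar, contributing 40 each; the remaining 3 contribute 0. Total contributed: 160.
The maintenance fund pays out 6.1 × 160 = 976.00 in total (split across the unequal shares, but the aggregate is all that matters for the group sum).
The 3 free-riders keep 40 each, adding 120. Group total = 120 + 976.00 = 1096.00.

1096.00 euros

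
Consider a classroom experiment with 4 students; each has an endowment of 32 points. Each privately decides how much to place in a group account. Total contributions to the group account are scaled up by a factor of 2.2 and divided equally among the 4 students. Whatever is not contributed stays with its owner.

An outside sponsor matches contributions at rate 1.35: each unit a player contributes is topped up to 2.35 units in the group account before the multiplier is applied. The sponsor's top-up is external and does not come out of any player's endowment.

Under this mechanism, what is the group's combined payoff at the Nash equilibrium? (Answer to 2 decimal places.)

661.76 points

With the mechanism, a contributed unit returns 2.2 × 2.35 / 4 = 1.2925 per unit of net cost to the contributor — now above 1 — so contributing fully is weakly dominant for every player.
At the Nash equilibrium everyone contributes 32. Group total payoff = 2.2 × 2.35 × 128 = 661.76.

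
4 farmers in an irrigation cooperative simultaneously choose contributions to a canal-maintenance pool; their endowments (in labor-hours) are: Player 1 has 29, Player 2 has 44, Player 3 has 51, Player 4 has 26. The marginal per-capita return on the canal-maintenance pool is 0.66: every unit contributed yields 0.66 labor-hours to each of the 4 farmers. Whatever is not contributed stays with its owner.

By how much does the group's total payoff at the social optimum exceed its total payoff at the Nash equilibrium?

246.00 labor-hours

The private return per contributed unit is 0.66 < 1 for everyone, so the Nash equilibrium is zero contribution and the group total is Σ E_j = 29 + 44 + 51 + 26 = 150.
Each contributed unit returns 2.640 to the group, so the social optimum is full contribution by everyone: group total = 2.640 × 150 = 396.00.
Efficiency loss = (2.640 − 1) × 150 = 246.00.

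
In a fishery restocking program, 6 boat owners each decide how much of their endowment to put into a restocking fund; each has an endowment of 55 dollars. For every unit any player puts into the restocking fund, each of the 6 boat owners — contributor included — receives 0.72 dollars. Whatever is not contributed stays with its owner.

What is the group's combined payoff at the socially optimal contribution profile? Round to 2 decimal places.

1425.60 dollars

Each contributed unit returns 4.320 to the group as a whole (0.72 to each of 6 players), which exceeds 1, so the social optimum is full contribution: group total = 4.320 × 330 = 1425.60.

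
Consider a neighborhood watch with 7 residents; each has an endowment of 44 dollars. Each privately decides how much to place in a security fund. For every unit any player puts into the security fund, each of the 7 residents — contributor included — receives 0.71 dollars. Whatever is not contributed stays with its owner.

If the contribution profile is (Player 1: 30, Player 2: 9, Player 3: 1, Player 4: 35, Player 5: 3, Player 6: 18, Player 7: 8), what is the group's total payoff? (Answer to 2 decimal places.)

720.88 dollars

Total contributed: 30 + 9 + 1 + 35 + 3 + 18 + 8 = 104; total kept: 7 × 44 − 104 = 204.
The security fund pays out 0.71 × 7 × 104 = 516.88 in aggregate.
Group total = 204 + 516.88 = 720.88.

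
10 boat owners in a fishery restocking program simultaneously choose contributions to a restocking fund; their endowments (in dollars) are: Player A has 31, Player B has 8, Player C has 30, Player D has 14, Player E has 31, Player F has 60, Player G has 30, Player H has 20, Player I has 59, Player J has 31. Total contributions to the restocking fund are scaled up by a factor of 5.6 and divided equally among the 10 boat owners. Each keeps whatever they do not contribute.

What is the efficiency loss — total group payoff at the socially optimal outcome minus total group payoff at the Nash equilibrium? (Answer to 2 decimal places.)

The private return per contributed unit is 5.6/10 = 0.5600 < 1 for every player regardless of endowment, so the Nash equilibrium is zero contribution and the group total is Σ E_j = 31 + 8 + 30 + 14 + 31 + 60 + 30 + 20 + 59 + 31 = 314.
Each contributed unit returns 5.600 to the group, so the social optimum is full contribution by everyone: group total = 5.600 × 314 = 1758.40.
Efficiency loss = (5.600 − 1) × 314 = 1444.40.

1444.40 dollars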